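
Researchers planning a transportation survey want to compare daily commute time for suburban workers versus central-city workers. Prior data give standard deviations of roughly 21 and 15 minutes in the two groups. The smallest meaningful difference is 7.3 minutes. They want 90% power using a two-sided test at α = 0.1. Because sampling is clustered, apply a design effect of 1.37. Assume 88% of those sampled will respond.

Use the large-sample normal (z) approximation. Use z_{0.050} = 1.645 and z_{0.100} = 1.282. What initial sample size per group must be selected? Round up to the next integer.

n = (z_{α/2} + z_β)² · (σ₁² + σ₂²) / δ²
  = (1.645 + 1.282)² · (21² + 15² = 666) / 7.3²
  = 8.5673 · 666 / 53.29
  = 107.07
Design effect: 1.37 × 107.07 = 146.69.
Adjust for 88% response: 146.69 / 0.88 = 166.69.
Round up → n = 167 per group.

n = 167 per group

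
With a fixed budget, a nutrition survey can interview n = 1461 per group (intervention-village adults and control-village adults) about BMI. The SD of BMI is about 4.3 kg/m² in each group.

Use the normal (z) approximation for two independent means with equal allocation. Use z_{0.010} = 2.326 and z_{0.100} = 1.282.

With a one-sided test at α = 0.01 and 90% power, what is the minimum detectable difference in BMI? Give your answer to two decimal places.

Minimum detectable difference ≈ 0.57 kg/m²

δ = (z_α + z_β) · √((σ₁²+σ₂²)/n)
  = (2.326 + 1.282) · √(36.98/1461)
  = 3.608 · √0.02531
  = 3.608 · 0.1591
  = 0.5740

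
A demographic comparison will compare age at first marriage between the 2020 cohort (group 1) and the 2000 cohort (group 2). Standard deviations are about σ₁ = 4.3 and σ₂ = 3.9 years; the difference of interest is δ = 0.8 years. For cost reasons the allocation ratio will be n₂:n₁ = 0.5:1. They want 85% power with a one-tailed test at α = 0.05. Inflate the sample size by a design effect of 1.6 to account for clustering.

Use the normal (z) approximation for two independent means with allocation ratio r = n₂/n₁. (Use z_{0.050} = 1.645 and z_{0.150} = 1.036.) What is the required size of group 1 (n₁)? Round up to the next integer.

n₁ = (z_α + z_β)² · (σ₁² + σ₂²/r) / δ²
   = (1.645 + 1.036)² · (4.3² + 3.9²/0.5) / 0.8²
   = 7.1878 · (18.49 + 30.42) / 0.64
   = 7.1878 · 48.91 / 0.64
   = 549.30
Design effect: 1.6 × 549.30 = 878.88.
Round up → n₁ = 879; n₂ = r·n₁ = 0.5 × 879 = 440.

n₁ = 879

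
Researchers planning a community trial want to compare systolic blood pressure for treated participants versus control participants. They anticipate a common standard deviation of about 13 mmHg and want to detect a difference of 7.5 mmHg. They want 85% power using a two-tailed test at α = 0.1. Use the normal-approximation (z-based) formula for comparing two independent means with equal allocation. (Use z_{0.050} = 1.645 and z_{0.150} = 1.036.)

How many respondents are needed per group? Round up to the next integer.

n = 44 per group

n = (z_{α/2} + z_β)² · (σ₁² + σ₂²) / δ²
  = (1.645 + 1.036)² · (2·13² = 338) / 7.5²
  = 7.1878 · 338 / 56.25
  = 43.19
Round up → n = 44 per group.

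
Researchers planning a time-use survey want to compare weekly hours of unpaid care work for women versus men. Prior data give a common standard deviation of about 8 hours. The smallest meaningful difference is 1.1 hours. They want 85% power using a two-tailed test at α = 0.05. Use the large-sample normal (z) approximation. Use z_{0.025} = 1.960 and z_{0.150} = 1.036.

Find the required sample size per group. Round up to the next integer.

n = 950 per group

n = (z_{α/2} + z_β)² · (σ₁² + σ₂²) / δ²
  = (1.960 + 1.036)² · (2·8² = 128) / 1.1²
  = 8.9760 · 128 / 1.21
  = 949.53
Round up → n = 950 per group.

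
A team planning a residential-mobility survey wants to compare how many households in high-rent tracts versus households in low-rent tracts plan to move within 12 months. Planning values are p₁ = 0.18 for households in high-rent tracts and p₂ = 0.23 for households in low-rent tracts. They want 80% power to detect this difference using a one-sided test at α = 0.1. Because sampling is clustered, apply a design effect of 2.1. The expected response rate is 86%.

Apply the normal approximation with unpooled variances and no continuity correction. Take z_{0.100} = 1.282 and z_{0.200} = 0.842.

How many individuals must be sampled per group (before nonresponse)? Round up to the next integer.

n = (z_α + z_β)² · [p₁(1−p₁) + p₂(1−p₂)] / (p₁ − p₂)²
  = (1.282 + 0.842)² · (0.18·0.82 + 0.23·0.77) / (-0.05)²
  = (2.124)² · (0.1476 + 0.1771) / 0.0025
  = 4.5114 · 0.3247 / 0.0025
  = 585.94
Design effect: 2.1 × 585.94 = 1230.47.
Adjust for 86% response: 1230.47 / 0.86 = 1430.78.
Round up → n = 1431 per group.

n = 1431 per group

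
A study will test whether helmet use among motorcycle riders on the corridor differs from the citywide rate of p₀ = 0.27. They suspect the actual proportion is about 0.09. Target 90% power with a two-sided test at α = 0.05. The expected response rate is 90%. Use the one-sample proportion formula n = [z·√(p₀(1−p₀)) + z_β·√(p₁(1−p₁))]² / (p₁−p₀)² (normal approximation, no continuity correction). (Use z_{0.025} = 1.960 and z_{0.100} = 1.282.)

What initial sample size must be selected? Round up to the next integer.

n = 53

n = [z_{α/2}·√(p₀q₀) + z_β·√(p₁q₁)]² / (p₁ − p₀)²
  = [1.960·√(0.27·0.73) + 1.282·√(0.09·0.91)]² / (-0.18)²
  = [1.960·0.4440 + 1.282·0.2862]² / 0.0324
  = [1.2370]² / 0.0324
  = 47.23
Adjust for 90% response: 47.23 / 0.90 = 52.48.
Round up → n = 53.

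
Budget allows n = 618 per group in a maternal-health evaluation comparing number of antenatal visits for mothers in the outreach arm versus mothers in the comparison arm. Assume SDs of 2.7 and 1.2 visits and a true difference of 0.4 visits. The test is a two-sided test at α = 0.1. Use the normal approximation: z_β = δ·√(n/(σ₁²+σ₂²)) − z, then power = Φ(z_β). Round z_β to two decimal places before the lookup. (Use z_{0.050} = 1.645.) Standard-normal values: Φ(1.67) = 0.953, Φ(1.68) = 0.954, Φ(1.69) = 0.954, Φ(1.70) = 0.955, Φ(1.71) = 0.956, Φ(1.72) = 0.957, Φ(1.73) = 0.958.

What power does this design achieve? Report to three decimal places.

Power ≈ 0.957

z_β = δ·√(n/(σ₁²+σ₂²)) − z_{α/2}
    = 0.4 · √(618/8.73) − 1.645
    = 0.4 · 8.41370 − 1.645
    = 3.3655 − 1.645 = 1.7205 → 1.72
Power = Φ(1.72) = 0.957.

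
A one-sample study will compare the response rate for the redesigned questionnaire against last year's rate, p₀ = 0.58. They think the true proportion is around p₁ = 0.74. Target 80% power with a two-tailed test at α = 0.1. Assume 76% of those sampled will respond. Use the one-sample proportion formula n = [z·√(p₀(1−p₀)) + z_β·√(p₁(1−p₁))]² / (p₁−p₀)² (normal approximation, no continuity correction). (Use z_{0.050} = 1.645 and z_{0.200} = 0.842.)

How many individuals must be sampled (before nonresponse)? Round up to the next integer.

n = [z_{α/2}·√(p₀q₀) + z_β·√(p₁q₁)]² / (p₁ − p₀)²
  = [1.645·√(0.58·0.42) + 0.842·√(0.74·0.26)]² / (0.16)²
  = [1.645·0.4936 + 0.842·0.4386]² / 0.0256
  = [1.1812]² / 0.0256
  = 54.50
Adjust for 76% response: 54.50 / 0.76 = 71.72.
Round up → n = 72.

n = 72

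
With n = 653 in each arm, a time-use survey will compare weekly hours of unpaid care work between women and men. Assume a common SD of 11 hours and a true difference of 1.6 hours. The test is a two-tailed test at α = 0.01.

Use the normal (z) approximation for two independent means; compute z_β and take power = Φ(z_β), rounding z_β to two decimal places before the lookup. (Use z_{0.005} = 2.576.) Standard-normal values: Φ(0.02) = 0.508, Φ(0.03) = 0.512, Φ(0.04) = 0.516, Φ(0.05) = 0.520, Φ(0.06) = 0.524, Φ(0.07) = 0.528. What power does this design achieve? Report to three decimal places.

Power ≈ 0.520

z_β = δ·√(n/(σ₁²+σ₂²)) − z_{α/2}
    = 1.6 · √(653/242) − 2.576
    = 1.6 · 1.64266 − 2.576
    = 2.6283 − 2.576 = 0.0523 → 0.05
Power = Φ(0.05) = 0.520.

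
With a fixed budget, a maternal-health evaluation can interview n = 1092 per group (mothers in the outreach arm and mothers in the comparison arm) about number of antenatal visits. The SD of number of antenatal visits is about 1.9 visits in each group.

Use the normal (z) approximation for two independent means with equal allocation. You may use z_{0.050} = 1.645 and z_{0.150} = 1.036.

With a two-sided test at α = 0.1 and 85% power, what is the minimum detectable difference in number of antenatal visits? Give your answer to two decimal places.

δ = (z_{α/2} + z_β) · √((σ₁²+σ₂²)/n)
  = (1.645 + 1.036) · √(7.22/1092)
  = 2.681 · √0.00661
  = 2.681 · 0.0813
  = 0.2180

Minimum detectable difference ≈ 0.22 visits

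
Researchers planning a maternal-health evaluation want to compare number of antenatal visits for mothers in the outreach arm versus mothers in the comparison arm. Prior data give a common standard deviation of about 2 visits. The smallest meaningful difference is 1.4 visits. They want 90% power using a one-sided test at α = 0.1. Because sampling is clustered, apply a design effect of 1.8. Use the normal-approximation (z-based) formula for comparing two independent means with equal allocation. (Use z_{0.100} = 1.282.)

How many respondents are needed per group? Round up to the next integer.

n = (z_α + z_β)² · (σ₁² + σ₂²) / δ²
  = (1.282 + 1.282)² · (2·2² = 8) / 1.4²
  = 6.5741 · 8 / 1.96
  = 26.83
Design effect: 1.8 × 26.83 = 48.30.
Round up → n = 49 per group.

n = 49 per group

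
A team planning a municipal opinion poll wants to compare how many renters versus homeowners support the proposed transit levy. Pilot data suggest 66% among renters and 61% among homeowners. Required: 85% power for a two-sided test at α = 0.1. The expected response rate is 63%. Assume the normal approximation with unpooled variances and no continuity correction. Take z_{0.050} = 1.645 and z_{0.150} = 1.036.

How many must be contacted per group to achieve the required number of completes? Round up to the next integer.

n = 2110 per group

n = (z_{α/2} + z_β)² · [p₁(1−p₁) + p₂(1−p₂)] / (p₁ − p₂)²
  = (1.645 + 1.036)² · (0.66·0.34 + 0.61·0.39) / (0.05)²
  = (2.681)² · (0.2244 + 0.2379) / 0.0025
  = 7.1878 · 0.4623 / 0.0025
  = 1329.16
Adjust for 63% response: 1329.16 / 0.63 = 2109.78.
Round up → n = 2110 per group.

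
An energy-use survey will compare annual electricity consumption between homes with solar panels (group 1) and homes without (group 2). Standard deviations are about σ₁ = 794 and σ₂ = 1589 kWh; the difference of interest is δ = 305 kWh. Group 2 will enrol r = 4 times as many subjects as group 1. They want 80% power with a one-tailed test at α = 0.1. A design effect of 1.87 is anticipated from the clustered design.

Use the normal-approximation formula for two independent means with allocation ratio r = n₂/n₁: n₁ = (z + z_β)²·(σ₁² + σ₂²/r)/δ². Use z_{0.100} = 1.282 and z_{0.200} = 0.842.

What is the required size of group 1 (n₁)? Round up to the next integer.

n₁ = (z_α + z_β)² · (σ₁² + σ₂²/r) / δ²
   = (1.282 + 0.842)² · (794² + 1589²/4) / 305²
   = 4.5114 · (630436 + 631230.2) / 93025
   = 4.5114 · 1261666.2 / 93025
   = 61.19
Design effect: 1.87 × 61.19 = 114.42.
Round up → n₁ = 115; n₂ = r·n₁ = 4 × 115 = 460.

n₁ = 115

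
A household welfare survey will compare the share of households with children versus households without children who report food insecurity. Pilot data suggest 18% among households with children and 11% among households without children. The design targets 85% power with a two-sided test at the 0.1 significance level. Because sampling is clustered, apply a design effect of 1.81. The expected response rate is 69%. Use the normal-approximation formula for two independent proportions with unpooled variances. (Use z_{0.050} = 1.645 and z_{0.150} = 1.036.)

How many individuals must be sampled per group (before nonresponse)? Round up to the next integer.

n = 945 per group

n = (z_{α/2} + z_β)² · [p₁(1−p₁) + p₂(1−p₂)] / (p₁ − p₂)²
  = (1.645 + 1.036)² · (0.18·0.82 + 0.11·0.89) / (0.07)²
  = (2.681)² · (0.1476 + 0.0979) / 0.0049
  = 7.1878 · 0.2455 / 0.0049
  = 360.12
Design effect: 1.81 × 360.12 = 651.82.
Adjust for 69% response: 651.82 / 0.69 = 944.67.
Round up → n = 945 per group.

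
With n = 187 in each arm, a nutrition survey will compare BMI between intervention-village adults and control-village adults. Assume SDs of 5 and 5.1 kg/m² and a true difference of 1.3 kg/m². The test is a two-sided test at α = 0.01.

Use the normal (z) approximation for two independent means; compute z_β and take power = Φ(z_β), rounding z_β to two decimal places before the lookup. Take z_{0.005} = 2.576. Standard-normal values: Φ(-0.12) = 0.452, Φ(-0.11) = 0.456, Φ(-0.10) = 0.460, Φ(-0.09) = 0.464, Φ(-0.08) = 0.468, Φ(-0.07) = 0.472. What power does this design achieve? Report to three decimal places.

Power ≈ 0.464

z_β = δ·√(n/(σ₁²+σ₂²)) − z_{α/2}
    = 1.3 · √(187/51.01) − 2.576
    = 1.3 · 1.91467 − 2.576
    = 2.4891 − 2.576 = -0.0869 → -0.09
Power = Φ(-0.09) = 0.464.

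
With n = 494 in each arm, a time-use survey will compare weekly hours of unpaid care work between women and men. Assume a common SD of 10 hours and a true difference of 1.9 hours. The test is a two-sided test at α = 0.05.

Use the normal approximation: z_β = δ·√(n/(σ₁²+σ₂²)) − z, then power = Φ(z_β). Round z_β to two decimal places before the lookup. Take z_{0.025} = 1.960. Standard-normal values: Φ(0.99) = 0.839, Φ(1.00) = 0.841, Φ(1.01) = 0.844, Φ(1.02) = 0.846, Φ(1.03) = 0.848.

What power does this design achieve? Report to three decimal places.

Power ≈ 0.848

z_β = δ·√(n/(σ₁²+σ₂²)) − z_{α/2}
    = 1.9 · √(494/200) − 1.960
    = 1.9 · 1.57162 − 1.960
    = 2.9861 − 1.960 = 1.0261 → 1.03
Power = Φ(1.03) = 0.848.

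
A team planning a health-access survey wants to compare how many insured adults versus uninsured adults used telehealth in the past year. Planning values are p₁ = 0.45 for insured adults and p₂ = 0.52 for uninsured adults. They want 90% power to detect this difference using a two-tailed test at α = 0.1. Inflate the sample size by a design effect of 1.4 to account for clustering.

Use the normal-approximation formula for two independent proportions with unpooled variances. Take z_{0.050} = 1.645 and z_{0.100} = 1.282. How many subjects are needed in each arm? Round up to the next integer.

n = (z_{α/2} + z_β)² · [p₁(1−p₁) + p₂(1−p₂)] / (p₁ − p₂)²
  = (1.645 + 1.282)² · (0.45·0.55 + 0.52·0.48) / (-0.07)²
  = (2.927)² · (0.2475 + 0.2496) / 0.0049
  = 8.5673 · 0.4971 / 0.0049
  = 869.15
Design effect: 1.4 × 869.15 = 1216.81.
Round up → n = 1217 per group.

n = 1217 per group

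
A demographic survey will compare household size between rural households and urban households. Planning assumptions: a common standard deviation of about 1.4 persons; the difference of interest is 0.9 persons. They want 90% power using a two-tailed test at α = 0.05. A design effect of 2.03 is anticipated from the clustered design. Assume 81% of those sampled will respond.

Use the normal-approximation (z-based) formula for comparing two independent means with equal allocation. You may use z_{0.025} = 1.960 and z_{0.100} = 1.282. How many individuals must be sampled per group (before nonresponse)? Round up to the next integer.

n = 128 per group

n = (z_{α/2} + z_β)² · (σ₁² + σ₂²) / δ²
  = (1.960 + 1.282)² · (2·1.4² = 3.92) / 0.9²
  = 10.5106 · 3.92 / 0.81
  = 50.87
Design effect: 2.03 × 50.87 = 103.26.
Adjust for 81% response: 103.26 / 0.81 = 127.48.
Round up → n = 128 per group.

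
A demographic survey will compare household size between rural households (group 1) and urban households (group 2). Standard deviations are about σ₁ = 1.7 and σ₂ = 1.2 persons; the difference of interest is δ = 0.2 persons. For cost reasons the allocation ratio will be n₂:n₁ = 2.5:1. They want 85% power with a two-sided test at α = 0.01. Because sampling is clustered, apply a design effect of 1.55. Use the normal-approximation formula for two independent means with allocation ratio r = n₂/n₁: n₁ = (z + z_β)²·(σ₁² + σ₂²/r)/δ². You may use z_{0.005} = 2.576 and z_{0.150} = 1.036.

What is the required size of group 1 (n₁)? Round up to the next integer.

n₁ = (z_{α/2} + z_β)² · (σ₁² + σ₂²/r) / δ²
   = (2.576 + 1.036)² · (1.7² + 1.2²/2.5) / 0.2²
   = 13.0465 · (2.89 + 0.576) / 0.04
   = 13.0465 · 3.466 / 0.04
   = 1130.48
Design effect: 1.55 × 1130.48 = 1752.25.
Round up → n₁ = 1753; n₂ = r·n₁ = 2.5 × 1753 = 4383.

n₁ = 1753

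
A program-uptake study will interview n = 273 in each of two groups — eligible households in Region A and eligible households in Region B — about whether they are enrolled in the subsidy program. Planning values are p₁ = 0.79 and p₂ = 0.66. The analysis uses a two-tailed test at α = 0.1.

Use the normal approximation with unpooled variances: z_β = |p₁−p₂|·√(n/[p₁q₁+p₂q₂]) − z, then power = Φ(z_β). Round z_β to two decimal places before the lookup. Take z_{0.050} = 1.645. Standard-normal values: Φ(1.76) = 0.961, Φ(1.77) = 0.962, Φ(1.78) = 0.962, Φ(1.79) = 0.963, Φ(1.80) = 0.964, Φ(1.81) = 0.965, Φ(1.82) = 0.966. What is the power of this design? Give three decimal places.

Power ≈ 0.963

z_β = |p₁−p₂|·√(n/[p₁q₁+p₂q₂]) − z_{α/2}
    = 0.13 · √(273/0.3903) − 1.645
    = 0.13 · 26.4473 − 1.645
    = 3.4382 − 1.645 = 1.7932 → 1.79
Power = Φ(1.79) = 0.963.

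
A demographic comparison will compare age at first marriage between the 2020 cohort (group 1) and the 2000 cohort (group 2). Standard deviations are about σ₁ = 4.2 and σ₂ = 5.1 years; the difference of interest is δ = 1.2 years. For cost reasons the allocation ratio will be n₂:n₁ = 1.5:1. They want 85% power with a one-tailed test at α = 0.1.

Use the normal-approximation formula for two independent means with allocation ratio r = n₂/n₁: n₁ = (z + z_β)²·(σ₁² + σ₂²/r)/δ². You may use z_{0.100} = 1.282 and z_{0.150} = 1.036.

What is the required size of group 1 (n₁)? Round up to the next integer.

n₁ = (z_α + z_β)² · (σ₁² + σ₂²/r) / δ²
   = (1.282 + 1.036)² · (4.2² + 5.1²/1.5) / 1.2²
   = 5.3731 · (17.64 + 17.34) / 1.44
   = 5.3731 · 34.98 / 1.44
   = 130.52
Round up → n₁ = 131; n₂ = r·n₁ = 1.5 × 131 = 197.

n₁ = 131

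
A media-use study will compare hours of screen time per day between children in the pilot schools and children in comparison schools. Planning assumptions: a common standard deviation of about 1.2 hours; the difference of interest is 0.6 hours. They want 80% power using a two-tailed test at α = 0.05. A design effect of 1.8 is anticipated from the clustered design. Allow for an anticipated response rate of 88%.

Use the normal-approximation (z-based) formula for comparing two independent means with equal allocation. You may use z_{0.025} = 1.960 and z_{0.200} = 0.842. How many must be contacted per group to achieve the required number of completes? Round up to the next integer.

n = 129 per group

n = (z_{α/2} + z_β)² · (σ₁² + σ₂²) / δ²
  = (1.960 + 0.842)² · (2·1.2² = 2.88) / 0.6²
  = 7.8512 · 2.88 / 0.36
  = 62.81
Design effect: 1.8 × 62.81 = 113.06.
Adjust for 88% response: 113.06 / 0.88 = 128.47.
Round up → n = 129 per group.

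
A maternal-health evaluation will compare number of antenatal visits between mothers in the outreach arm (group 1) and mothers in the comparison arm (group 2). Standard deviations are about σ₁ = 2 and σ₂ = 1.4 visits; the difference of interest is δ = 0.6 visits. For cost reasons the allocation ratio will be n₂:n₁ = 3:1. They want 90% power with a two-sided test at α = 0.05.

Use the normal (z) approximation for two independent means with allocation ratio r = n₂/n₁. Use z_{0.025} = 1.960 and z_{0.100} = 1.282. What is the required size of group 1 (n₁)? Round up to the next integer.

n₁ = (z_{α/2} + z_β)² · (σ₁² + σ₂²/r) / δ²
   = (1.960 + 1.282)² · (2² + 1.4²/3) / 0.6²
   = 10.5106 · (4 + 0.65333) / 0.36
   = 10.5106 · 4.6533 / 0.36
   = 135.86
Round up → n₁ = 136; n₂ = r·n₁ = 3 × 136 = 408.

n₁ = 136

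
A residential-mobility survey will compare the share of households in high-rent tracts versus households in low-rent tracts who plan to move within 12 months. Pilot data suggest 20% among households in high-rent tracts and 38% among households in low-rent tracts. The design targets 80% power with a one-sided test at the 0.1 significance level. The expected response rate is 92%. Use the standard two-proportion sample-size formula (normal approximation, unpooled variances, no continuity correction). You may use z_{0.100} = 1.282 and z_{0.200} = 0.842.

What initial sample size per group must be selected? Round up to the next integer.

n = 60 per group

n = (z_α + z_β)² · [p₁(1−p₁) + p₂(1−p₂)] / (p₁ − p₂)²
  = (1.282 + 0.842)² · (0.20·0.80 + 0.38·0.62) / (-0.18)²
  = (2.124)² · (0.1600 + 0.2356) / 0.0324
  = 4.5114 · 0.3956 / 0.0324
  = 55.08
Adjust for 92% response: 55.08 / 0.92 = 59.87.
Round up → n = 60 per group.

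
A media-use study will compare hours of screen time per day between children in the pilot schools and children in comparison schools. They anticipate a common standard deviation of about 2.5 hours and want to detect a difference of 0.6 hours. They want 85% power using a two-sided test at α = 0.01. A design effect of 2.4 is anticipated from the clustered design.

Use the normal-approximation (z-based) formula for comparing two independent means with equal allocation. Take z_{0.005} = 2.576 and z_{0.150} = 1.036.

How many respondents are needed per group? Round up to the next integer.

n = (z_{α/2} + z_β)² · (σ₁² + σ₂²) / δ²
  = (2.576 + 1.036)² · (2·2.5² = 12.5) / 0.6²
  = 13.0465 · 12.5 / 0.36
  = 453.01
Design effect: 2.4 × 453.01 = 1087.21.
Round up → n = 1088 per group.

n = 1088 per group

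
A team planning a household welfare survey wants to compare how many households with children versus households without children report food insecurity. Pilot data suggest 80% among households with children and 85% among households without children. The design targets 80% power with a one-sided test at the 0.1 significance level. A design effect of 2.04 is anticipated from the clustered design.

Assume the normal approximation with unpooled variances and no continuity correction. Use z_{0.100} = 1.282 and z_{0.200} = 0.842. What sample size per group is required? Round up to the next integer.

n = (z_α + z_β)² · [p₁(1−p₁) + p₂(1−p₂)] / (p₁ − p₂)²
  = (1.282 + 0.842)² · (0.80·0.20 + 0.85·0.15) / (-0.05)²
  = (2.124)² · (0.1600 + 0.1275) / 0.0025
  = 4.5114 · 0.2875 / 0.0025
  = 518.81
Design effect: 2.04 × 518.81 = 1058.37.
Round up → n = 1059 per group.

n = 1059 per group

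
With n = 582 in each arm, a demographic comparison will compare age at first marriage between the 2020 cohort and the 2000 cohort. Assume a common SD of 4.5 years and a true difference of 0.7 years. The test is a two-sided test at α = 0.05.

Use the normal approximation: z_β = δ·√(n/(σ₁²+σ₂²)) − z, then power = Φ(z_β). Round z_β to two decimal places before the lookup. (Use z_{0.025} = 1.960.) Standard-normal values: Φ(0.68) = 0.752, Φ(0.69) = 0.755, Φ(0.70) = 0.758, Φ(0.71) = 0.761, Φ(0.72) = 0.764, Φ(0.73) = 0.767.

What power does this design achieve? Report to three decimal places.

Power ≈ 0.755

z_β = δ·√(n/(σ₁²+σ₂²)) − z_{α/2}
    = 0.7 · √(582/40.5) − 1.960
    = 0.7 · 3.79083 − 1.960
    = 2.6536 − 1.960 = 0.6936 → 0.69
Power = Φ(0.69) = 0.755.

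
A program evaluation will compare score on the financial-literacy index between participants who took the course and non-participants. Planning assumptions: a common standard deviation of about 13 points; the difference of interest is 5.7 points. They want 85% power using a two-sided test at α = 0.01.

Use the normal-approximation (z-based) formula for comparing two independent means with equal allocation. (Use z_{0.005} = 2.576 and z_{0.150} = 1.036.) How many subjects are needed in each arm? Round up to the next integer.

n = (z_{α/2} + z_β)² · (σ₁² + σ₂²) / δ²
  = (2.576 + 1.036)² · (2·13² = 338) / 5.7²
  = 13.0465 · 338 / 32.49
  = 135.73
Round up → n = 136 per group.

n = 136 per group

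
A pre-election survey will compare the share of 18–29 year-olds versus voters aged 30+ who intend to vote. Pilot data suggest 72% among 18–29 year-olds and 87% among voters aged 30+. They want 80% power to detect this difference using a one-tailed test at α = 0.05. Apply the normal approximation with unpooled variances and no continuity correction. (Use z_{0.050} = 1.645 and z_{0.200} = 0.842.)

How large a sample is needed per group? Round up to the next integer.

n = (z_α + z_β)² · [p₁(1−p₁) + p₂(1−p₂)] / (p₁ − p₂)²
  = (1.645 + 0.842)² · (0.72·0.28 + 0.87·0.13) / (-0.15)²
  = (2.487)² · (0.2016 + 0.1131) / 0.0225
  = 6.1852 · 0.3147 / 0.0225
  = 86.51
Round up → n = 87 per group.

n = 87 per group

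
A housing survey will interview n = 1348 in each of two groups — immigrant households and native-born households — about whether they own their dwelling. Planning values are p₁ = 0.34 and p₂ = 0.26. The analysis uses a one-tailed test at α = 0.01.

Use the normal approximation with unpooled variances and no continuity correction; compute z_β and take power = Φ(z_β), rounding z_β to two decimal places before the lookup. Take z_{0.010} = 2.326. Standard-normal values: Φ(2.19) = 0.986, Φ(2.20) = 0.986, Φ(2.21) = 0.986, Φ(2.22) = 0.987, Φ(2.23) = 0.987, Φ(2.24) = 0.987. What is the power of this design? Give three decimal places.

Power ≈ 0.987

z_β = |p₁−p₂|·√(n/[p₁q₁+p₂q₂]) − z_α
    = 0.08 · √(1348/0.4168) − 2.326
    = 0.08 · 56.8697 − 2.326
    = 4.5496 − 2.326 = 2.2236 → 2.22
Power = Φ(2.22) = 0.987.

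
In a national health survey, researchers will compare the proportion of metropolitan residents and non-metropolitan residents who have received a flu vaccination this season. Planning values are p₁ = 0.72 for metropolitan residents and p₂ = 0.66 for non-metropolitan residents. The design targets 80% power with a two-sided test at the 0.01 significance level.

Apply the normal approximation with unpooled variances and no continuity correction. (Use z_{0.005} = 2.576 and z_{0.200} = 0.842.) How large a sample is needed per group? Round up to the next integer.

n = (z_{α/2} + z_β)² · [p₁(1−p₁) + p₂(1−p₂)] / (p₁ − p₂)²
  = (2.576 + 0.842)² · (0.72·0.28 + 0.66·0.34) / (0.06)²
  = (3.418)² · (0.2016 + 0.2244) / 0.0036
  = 11.6827 · 0.4260 / 0.0036
  = 1382.46
Round up → n = 1383 per group.

n = 1383 per group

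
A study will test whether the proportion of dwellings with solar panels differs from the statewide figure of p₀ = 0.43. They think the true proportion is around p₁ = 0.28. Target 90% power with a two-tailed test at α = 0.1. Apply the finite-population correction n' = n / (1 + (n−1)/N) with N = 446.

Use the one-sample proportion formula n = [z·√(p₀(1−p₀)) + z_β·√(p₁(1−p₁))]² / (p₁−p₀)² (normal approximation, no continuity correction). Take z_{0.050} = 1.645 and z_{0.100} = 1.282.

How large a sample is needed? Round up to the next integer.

n = [z_{α/2}·√(p₀q₀) + z_β·√(p₁q₁)]² / (p₁ − p₀)²
  = [1.645·√(0.43·0.57) + 1.282·√(0.28·0.72)]² / (-0.15)²
  = [1.645·0.4951 + 1.282·0.4490]² / 0.0225
  = [1.3900]² / 0.0225
  = 85.87
Finite-population correction (N = 446): 85.87 / (1 + (85.87 − 1)/446) = 72.14.
Round up → n = 73.

n = 73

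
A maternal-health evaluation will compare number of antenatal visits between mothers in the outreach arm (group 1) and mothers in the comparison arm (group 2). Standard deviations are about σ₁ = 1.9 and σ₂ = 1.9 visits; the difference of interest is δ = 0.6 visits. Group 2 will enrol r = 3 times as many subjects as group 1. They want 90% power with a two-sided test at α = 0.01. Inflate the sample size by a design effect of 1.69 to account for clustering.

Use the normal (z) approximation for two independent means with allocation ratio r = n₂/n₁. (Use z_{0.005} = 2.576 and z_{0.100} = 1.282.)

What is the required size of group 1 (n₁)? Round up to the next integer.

n₁ = 337

n₁ = (z_{α/2} + z_β)² · (σ₁² + σ₂²/r) / δ²
   = (2.576 + 1.282)² · (1.9² + 1.9²/3) / 0.6²
   = 14.8842 · (3.61 + 1.2033) / 0.36
   = 14.8842 · 4.8133 / 0.36
   = 199.01
Design effect: 1.69 × 199.01 = 336.32.
Round up → n₁ = 337; n₂ = r·n₁ = 3 × 337 = 1011.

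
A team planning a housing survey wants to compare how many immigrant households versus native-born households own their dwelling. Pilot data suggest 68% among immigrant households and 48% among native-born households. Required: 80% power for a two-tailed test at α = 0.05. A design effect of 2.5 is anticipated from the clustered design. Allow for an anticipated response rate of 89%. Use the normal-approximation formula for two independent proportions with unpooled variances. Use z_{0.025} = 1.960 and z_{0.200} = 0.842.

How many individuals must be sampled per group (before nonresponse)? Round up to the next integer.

n = (z_{α/2} + z_β)² · [p₁(1−p₁) + p₂(1−p₂)] / (p₁ − p₂)²
  = (1.960 + 0.842)² · (0.68·0.32 + 0.48·0.52) / (0.20)²
  = (2.802)² · (0.2176 + 0.2496) / 0.0400
  = 7.8512 · 0.4672 / 0.0400
  = 91.70
Design effect: 2.5 × 91.70 = 229.26.
Adjust for 89% response: 229.26 / 0.89 = 257.59.
Round up → n = 258 per group.

n = 258 per group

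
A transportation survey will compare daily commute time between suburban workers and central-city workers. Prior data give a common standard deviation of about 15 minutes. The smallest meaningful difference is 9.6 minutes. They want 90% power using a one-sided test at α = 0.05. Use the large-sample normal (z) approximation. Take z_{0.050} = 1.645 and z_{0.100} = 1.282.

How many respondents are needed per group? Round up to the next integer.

n = 42 per group

n = (z_α + z_β)² · (σ₁² + σ₂²) / δ²
  = (1.645 + 1.282)² · (2·15² = 450) / 9.6²
  = 8.5673 · 450 / 92.16
  = 41.83
Round up → n = 42 per group.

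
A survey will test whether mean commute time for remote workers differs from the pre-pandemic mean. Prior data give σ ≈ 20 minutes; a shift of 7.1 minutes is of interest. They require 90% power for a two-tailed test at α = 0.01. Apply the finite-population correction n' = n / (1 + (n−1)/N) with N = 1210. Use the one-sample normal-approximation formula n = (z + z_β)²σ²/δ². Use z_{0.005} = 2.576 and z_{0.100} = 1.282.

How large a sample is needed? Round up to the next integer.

n = (z_{α/2} + z_β)² · σ² / δ²
  = (2.576 + 1.282)² · 20² / 7.1²
  = 14.8842 · 400 / 50.41
  = 118.10
Finite-population correction (N = 1210): 118.10 / (1 + (118.10 − 1)/1210) = 107.68.
Round up → n = 108.

n = 108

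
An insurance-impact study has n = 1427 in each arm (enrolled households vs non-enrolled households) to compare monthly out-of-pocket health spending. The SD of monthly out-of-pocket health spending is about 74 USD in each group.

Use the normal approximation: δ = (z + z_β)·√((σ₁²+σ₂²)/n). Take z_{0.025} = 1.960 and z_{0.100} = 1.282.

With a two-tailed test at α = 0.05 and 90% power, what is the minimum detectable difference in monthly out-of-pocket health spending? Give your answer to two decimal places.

δ = (z_{α/2} + z_β) · √((σ₁²+σ₂²)/n)
  = (1.960 + 1.282) · √(10952/1427)
  = 3.242 · √7.6748
  = 3.242 · 2.7704
  = 8.9815

Minimum detectable difference ≈ 8.98 USD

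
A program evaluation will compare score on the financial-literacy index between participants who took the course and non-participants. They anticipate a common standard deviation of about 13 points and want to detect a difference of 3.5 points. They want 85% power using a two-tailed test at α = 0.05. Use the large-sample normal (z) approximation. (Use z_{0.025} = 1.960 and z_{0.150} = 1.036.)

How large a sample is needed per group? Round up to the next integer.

n = 248 per group

n = (z_{α/2} + z_β)² · (σ₁² + σ₂²) / δ²
  = (1.960 + 1.036)² · (2·13² = 338) / 3.5²
  = 8.9760 · 338 / 12.25
  = 247.66
Round up → n = 248 per group.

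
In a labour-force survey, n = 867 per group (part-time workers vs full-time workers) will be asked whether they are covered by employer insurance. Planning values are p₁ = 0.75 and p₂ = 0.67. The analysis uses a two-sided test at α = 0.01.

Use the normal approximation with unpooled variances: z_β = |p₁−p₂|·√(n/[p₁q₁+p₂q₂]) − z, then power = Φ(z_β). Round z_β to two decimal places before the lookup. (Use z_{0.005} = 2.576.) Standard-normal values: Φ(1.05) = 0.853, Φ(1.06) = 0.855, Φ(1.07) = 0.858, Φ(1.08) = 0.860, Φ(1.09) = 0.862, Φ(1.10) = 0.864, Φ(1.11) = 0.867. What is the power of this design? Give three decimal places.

z_β = |p₁−p₂|·√(n/[p₁q₁+p₂q₂]) − z_{α/2}
    = 0.08 · √(867/0.4086) − 2.576
    = 0.08 · 46.0639 − 2.576
    = 3.6851 − 2.576 = 1.1091 → 1.11
Power = Φ(1.11) = 0.867.

Power ≈ 0.867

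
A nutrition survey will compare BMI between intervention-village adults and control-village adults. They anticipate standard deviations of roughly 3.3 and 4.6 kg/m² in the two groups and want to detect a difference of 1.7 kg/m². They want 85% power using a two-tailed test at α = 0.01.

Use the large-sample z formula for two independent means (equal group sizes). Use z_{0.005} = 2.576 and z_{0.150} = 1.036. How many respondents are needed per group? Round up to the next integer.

n = (z_{α/2} + z_β)² · (σ₁² + σ₂²) / δ²
  = (2.576 + 1.036)² · (3.3² + 4.6² = 32.05) / 1.7²
  = 13.0465 · 32.05 / 2.89
  = 144.69
Round up → n = 145 per group.

n = 145 per group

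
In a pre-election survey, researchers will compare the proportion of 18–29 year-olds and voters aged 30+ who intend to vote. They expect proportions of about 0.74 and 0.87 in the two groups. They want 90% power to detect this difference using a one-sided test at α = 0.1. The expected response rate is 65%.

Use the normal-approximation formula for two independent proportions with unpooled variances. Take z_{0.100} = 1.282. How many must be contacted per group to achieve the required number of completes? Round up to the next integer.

n = 183 per group

n = (z_α + z_β)² · [p₁(1−p₁) + p₂(1−p₂)] / (p₁ − p₂)²
  = (1.282 + 1.282)² · (0.74·0.26 + 0.87·0.13) / (-0.13)²
  = (2.564)² · (0.1924 + 0.1131) / 0.0169
  = 6.5741 · 0.3055 / 0.0169
  = 118.84
Adjust for 65% response: 118.84 / 0.65 = 182.83.
Round up → n = 183 per group.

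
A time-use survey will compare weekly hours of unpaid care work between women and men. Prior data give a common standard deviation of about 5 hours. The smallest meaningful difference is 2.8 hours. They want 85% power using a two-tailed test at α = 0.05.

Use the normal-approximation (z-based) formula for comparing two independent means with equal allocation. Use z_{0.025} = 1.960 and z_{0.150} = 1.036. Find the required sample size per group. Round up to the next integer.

n = 58 per group

n = (z_{α/2} + z_β)² · (σ₁² + σ₂²) / δ²
  = (1.960 + 1.036)² · (2·5² = 50) / 2.8²
  = 8.9760 · 50 / 7.84
  = 57.25
Round up → n = 58 per group.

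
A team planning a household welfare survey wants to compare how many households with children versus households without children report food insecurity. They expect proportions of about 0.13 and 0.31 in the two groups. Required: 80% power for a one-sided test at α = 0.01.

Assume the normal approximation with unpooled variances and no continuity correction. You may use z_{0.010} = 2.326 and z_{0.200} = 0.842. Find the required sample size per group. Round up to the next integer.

n = 102 per group

n = (z_α + z_β)² · [p₁(1−p₁) + p₂(1−p₂)] / (p₁ − p₂)²
  = (2.326 + 0.842)² · (0.13·0.87 + 0.31·0.69) / (-0.18)²
  = (3.168)² · (0.1131 + 0.2139) / 0.0324
  = 10.0362 · 0.3270 / 0.0324
  = 101.29
Round up → n = 102 per group.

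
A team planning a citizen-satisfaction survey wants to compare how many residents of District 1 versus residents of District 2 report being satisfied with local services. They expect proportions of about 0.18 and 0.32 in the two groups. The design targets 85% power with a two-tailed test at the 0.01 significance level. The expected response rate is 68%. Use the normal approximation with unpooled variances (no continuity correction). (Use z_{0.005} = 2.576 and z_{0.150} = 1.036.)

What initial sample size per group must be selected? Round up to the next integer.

n = (z_{α/2} + z_β)² · [p₁(1−p₁) + p₂(1−p₂)] / (p₁ − p₂)²
  = (2.576 + 1.036)² · (0.18·0.82 + 0.32·0.68) / (-0.14)²
  = (3.612)² · (0.1476 + 0.2176) / 0.0196
  = 13.0465 · 0.3652 / 0.0196
  = 243.09
Adjust for 68% response: 243.09 / 0.68 = 357.49.
Round up → n = 358 per group.

n = 358 per group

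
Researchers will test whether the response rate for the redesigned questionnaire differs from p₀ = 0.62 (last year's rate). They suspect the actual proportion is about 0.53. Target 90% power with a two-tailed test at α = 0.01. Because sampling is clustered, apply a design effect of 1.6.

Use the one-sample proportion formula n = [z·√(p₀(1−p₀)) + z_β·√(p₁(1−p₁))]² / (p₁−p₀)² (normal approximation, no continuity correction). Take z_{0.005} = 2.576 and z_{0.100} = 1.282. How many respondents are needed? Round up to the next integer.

n = [z_{α/2}·√(p₀q₀) + z_β·√(p₁q₁)]² / (p₁ − p₀)²
  = [2.576·√(0.62·0.38) + 1.282·√(0.53·0.47)]² / (-0.09)²
  = [2.576·0.4854 + 1.282·0.4991]² / 0.0081
  = [1.8902]² / 0.0081
  = 441.09
Design effect: 1.6 × 441.09 = 705.75.
Round up → n = 706.

n = 706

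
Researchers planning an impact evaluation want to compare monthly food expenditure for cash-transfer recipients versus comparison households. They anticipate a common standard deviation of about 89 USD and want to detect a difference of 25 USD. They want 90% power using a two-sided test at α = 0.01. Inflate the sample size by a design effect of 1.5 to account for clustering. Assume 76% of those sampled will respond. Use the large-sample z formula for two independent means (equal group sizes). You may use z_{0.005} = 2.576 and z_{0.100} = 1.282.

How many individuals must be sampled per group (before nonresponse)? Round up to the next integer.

n = 745 per group

n = (z_{α/2} + z_β)² · (σ₁² + σ₂²) / δ²
  = (2.576 + 1.282)² · (2·89² = 15842) / 25²
  = 14.8842 · 15842 / 625
  = 377.27
Design effect: 1.5 × 377.27 = 565.91.
Adjust for 76% response: 565.91 / 0.76 = 744.62.
Round up → n = 745 per group.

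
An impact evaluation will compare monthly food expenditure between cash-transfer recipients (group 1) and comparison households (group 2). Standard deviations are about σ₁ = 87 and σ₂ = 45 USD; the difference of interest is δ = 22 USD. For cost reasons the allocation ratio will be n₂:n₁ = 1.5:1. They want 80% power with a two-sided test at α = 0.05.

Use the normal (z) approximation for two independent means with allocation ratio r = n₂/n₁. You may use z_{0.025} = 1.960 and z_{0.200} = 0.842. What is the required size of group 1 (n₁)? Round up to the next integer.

n₁ = 145

n₁ = (z_{α/2} + z_β)² · (σ₁² + σ₂²/r) / δ²
   = (1.960 + 0.842)² · (87² + 45²/1.5) / 22²
   = 7.8512 · (7569 + 1350) / 484
   = 7.8512 · 8919 / 484
   = 144.68
Round up → n₁ = 145; n₂ = r·n₁ = 1.5 × 145 = 218.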